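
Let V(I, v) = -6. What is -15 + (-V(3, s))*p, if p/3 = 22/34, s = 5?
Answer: -57/17 ≈ -3.3529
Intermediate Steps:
p = 33/17 (p = 3*(22/34) = 3*(22*(1/34)) = 3*(11/17) = 33/17 ≈ 1.9412)
-15 + (-V(3, s))*p = -15 - 1*(-6)*(33/17) = -15 + 6*(33/17) = -15 + 198/17 = -57/17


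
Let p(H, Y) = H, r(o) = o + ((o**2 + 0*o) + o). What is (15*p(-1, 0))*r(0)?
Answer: 0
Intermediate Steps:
r(o) = o**2 + 2*o (r(o) = o + ((o**2 + 0) + o) = o + (o**2 + o) = o + (o + o**2) = o**2 + 2*o)
(15*p(-1, 0))*r(0) = (15*(-1))*(0*(2 + 0)) = -0*2 = -15*0 = 0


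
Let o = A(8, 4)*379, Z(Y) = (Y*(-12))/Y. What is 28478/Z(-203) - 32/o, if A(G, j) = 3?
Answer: -5396645/2274 ≈ -2373.2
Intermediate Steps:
Z(Y) = -12 (Z(Y) = (-12*Y)/Y = -12)
o = 1137 (o = 3*379 = 1137)
28478/Z(-203) - 32/o = 28478/(-12) - 32/1137 = 28478*(-1/12) - 32*1/1137 = -14239/6 - 32/1137 = -5396645/2274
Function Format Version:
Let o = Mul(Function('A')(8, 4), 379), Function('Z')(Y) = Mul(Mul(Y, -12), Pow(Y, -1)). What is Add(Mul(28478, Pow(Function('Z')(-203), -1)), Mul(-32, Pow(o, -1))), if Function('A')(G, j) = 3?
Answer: Rational(-5396645, 2274) ≈ -2373.2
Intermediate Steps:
Function('Z')(Y) = -12 (Function('Z')(Y) = Mul(Mul(-12, Y), Pow(Y, -1)) = -12)
o = 1137 (o = Mul(3, 379) = 1137)
Add(Mul(28478, Pow(Function('Z')(-203), -1)), Mul(-32, Pow(o, -1))) = Add(Mul(28478, Pow(-12, -1)), Mul(-32, Pow(1137, -1))) = Add(Mul(28478, Rational(-1, 12)), Mul(-32, Rational(1, 1137))) = Add(Rational(-14239, 6), Rational(-32, 1137)) = Rational(-5396645, 2274)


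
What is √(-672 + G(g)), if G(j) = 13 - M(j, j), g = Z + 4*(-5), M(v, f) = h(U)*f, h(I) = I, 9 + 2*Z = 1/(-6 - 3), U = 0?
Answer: I*√659 ≈ 25.671*I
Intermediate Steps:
Z = -41/9 (Z = -9/2 + 1/(2*(-6 - 3)) = -9/2 + (½)/(-9) = -9/2 + (½)*(-⅑) = -9/2 - 1/18 = -41/9 ≈ -4.5556)
M(v, f) = 0 (M(v, f) = 0*f = 0)
g = -221/9 (g = -41/9 + 4*(-5) = -41/9 - 20 = -221/9 ≈ -24.556)
G(j) = 13 (G(j) = 13 - 1*0 = 13 + 0 = 13)
√(-672 + G(g)) = √(-672 + 13) = √(-659) = I*√659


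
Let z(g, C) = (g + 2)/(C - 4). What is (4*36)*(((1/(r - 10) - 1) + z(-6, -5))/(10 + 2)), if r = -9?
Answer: -416/57 ≈ -7.2982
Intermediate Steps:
z(g, C) = (2 + g)/(-4 + C)
(4*36)*(((1/(r - 10) - 1) + z(-6, -5))/(10 + 2)) = (4*36)*(((1/(-9 - 10) - 1) + (2 - 6)/(-4 - 5))/(10 + 2)) = 144*(((1/(-19) - 1) - 4/(-9))/12) = 144*(((-1/19 - 1) - ⅑*(-4))*(1/12)) = 144*((-20/19 + 4/9)*(1/12)) = 144*(-104/171*1/12) = 144*(-26/513) = -416/57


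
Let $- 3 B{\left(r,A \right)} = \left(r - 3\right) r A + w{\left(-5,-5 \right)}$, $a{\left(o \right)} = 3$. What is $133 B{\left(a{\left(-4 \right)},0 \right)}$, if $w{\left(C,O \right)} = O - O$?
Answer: $0$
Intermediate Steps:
$w{\left(C,O \right)} = 0$
$B{\left(r,A \right)} = - \frac{A r \left(-3 + r\right)}{3}$ ($B{\left(r,A \right)} = - \frac{\left(r - 3\right) r A + 0}{3} = - \frac{\left(-3 + r\right) r A + 0}{3} = - \frac{r \left(-3 + r\right) A + 0}{3} = - \frac{A r \left(-3 + r\right) + 0}{3} = - \frac{A r \left(-3 + r\right)}{3}$)
$133 B{\left(a{\left(-4 \right)},0 \right)} = 133 \cdot \frac{1}{3} \cdot 0 \cdot 3 \left(3 - 3\right) = 133 \cdot \frac{1}{3} \cdot 0 \cdot 3 \cdot 0 = 133 \cdot 0 = 0$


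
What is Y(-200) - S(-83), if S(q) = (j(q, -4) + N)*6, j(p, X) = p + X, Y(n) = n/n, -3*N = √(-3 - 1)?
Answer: 523 + 4*I ≈ 523.0 + 4.0*I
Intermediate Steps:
N = -2*I/3 (N = -√(-3 - 1)/3 = -2*I/3 ≈ -0.66667*I)
Y(n) = 1
j(p, X) = X + p
S(q) = -24 - 4*I + 6*q (S(q) = ((-4 + q) - 2*I/3)*6 = (-4 + q - 2*I/3)*6 = -24 - 4*I + 6*q)
Y(-200) - S(-83) = 1 - (-24 - 4*I + 6*(-83)) = 1 - (-24 - 4*I - 498) = 1 - (-522 - 4*I) = 1 + (522 + 4*I) = 523 + 4*I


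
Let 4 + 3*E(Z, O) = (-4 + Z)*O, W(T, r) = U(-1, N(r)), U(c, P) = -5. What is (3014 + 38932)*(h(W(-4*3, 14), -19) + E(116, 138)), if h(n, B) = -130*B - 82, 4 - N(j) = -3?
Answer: 316216912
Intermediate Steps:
N(j) = 7 (N(j) = 4 - 1*(-3) = 4 + 3 = 7)
W(T, r) = -5
E(Z, O) = -4/3 + O*(-4 + Z)/3 (E(Z, O) = -4/3 + ((-4 + Z)*O)/3 = -4/3 + (O*(-4 + Z))/3 = -4/3 + O*(-4 + Z)/3)
h(n, B) = -82 - 130*B
(3014 + 38932)*(h(W(-4*3, 14), -19) + E(116, 138)) = (3014 + 38932)*((-82 - 130*(-19)) + (-4/3 - 4/3*138 + (⅓)*138*116)) = 41946*((-82 + 2470) + (-4/3 - 184 + 5336)) = 41946*(2388 + 15452/3) = 41946*(22616/3) = 316216912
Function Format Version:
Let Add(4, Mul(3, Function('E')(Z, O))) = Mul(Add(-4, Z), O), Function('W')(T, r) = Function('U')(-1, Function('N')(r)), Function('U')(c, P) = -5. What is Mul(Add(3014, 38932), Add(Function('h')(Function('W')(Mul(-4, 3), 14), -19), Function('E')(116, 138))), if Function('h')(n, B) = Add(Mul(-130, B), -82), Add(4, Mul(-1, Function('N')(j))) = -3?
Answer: 316216912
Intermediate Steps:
Function('N')(j) = 7 (Function('N')(j) = Add(4, Mul(-1, -3)) = Add(4, 3) = 7)
Function('W')(T, r) = -5
Function('E')(Z, O) = Add(Rational(-4, 3), Mul(Rational(1, 3), O, Add(-4, Z))) (Function('E')(Z, O) = Add(Rational(-4, 3), Mul(Rational(1, 3), Mul(Add(-4, Z), O))) = Add(Rational(-4, 3), Mul(Rational(1, 3), Mul(O, Add(-4, Z)))) = Add(Rational(-4, 3), Mul(Rational(1, 3), O, Add(-4, Z))))
Function('h')(n, B) = Add(-82, Mul(-130, B))
Mul(Add(3014, 38932), Add(Function('h')(Function('W')(Mul(-4, 3), 14), -19), Function('E')(116, 138))) = Mul(Add(3014, 38932), Add(Add(-82, Mul(-130, -19)), Add(Rational(-4, 3), Mul(Rational(-4, 3), 138), Mul(Rational(1, 3), 138, 116)))) = Mul(41946, Add(Add(-82, 2470), Add(Rational(-4, 3), -184, 5336))) = Mul(41946, Add(2388, Rational(15452, 3))) = Mul(41946, Rational(22616, 3)) = 316216912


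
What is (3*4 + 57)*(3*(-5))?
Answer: -1035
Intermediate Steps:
(3*4 + 57)*(3*(-5)) = (12 + 57)*(-15) = 69*(-15) = -1035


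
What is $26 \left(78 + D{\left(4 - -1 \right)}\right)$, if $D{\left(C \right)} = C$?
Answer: $2158$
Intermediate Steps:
$26 \left(78 + D{\left(4 - -1 \right)}\right) = 26 \left(78 + \left(4 - -1\right)\right) = 26 \left(78 + \left(4 + 1\right)\right) = 26 \left(78 + 5\right) = 26 \cdot 83 = 2158$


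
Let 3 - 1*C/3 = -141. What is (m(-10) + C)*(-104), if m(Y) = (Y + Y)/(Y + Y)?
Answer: -45032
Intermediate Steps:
C = 432 (C = 9 - 3*(-141) = 9 + 423 = 432)
m(Y) = 1 (m(Y) = (2*Y)/((2*Y)) = (2*Y)*(1/(2*Y)) = 1)
(m(-10) + C)*(-104) = (1 + 432)*(-104) = 433*(-104) = -45032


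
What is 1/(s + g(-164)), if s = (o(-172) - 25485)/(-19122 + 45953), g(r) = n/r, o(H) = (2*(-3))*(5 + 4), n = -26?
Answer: -2200142/1745395 ≈ -1.2605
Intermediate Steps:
o(H) = -54 (o(H) = -6*9 = -54)
g(r) = -26/r
s = -25539/26831 (s = (-54 - 25485)/(-19122 + 45953) = -25539/26831 ≈ -0.95185)
1/(s + g(-164)) = 1/(-25539/26831 - 26/(-164)) = 1/(-25539/26831 - 26*(-1/164)) = 1/(-25539/26831 + 13/82) = 1/(-1745395/2200142) = -2200142/1745395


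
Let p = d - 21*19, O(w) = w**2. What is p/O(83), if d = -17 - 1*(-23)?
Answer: -393/6889 ≈ -0.057047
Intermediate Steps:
d = 6 (d = -17 + 23 = 6)
p = -393 (p = 6 - 21*19 = 6 - 399 = -393)
p/O(83) = -393/(83**2) = -393/6889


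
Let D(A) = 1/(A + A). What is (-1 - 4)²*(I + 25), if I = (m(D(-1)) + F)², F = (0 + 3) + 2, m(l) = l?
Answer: 4525/4 ≈ 1131.3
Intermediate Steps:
D(A) = 1/(2*A)
F = 5 (F = 3 + 2 = 5)
I = 81/4 (I = ((½)/(-1) + 5)² = ((½)*(-1) + 5)² = (-½ + 5)² = (9/2)² = 81/4 ≈ 20.250)
(-1 - 4)²*(I + 25) = (-1 - 4)²*(81/4 + 25) = (-5)²*(181/4) = 25*(181/4) = 4525/4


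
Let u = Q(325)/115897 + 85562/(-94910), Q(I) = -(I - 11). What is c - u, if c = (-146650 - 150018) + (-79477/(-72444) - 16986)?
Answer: -124969678736186585777/398434185827940 ≈ -3.1365e+5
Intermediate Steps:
Q(I) = 11 - I (Q(I) = -(-11 + I) = 11 - I)
u = -4973090427/5499892135 (u = (11 - 1*325)/115897 + 85562/(-94910) = (11 - 325)*(1/115897) + 85562*(-1/94910) = -314*1/115897 - 42781/47455 = -314/115897 - 42781/47455 = -4973090427/5499892135 ≈ -0.90422)
c = -22722270899/72444 (c = -296668 + (-79477*(-1/72444) - 16986) = -296668 + (79477/72444 - 16986) = -296668 - 1230454307/72444 = -22722270899/72444 ≈ -3.1365e+5)
c - u = -22722270899/72444 - 1*(-4973090427/5499892135) = -22722270899/72444 + 4973090427/5499892135 = -124969678736186585777/398434185827940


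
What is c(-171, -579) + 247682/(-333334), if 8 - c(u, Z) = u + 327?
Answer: -24790557/166667 ≈ -148.74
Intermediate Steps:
c(u, Z) = -319 - u (c(u, Z) = 8 - (u + 327) = 8 - (327 + u) = 8 + (-327 - u) = -319 - u)
c(-171, -579) + 247682/(-333334) = (-319 - 1*(-171)) + 247682/(-333334) = (-319 + 171) + 247682*(-1/333334) = -148 - 123841/166667 = -24790557/166667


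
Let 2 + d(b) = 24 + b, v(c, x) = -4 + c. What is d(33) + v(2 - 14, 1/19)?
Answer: 39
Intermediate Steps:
d(b) = 22 + b (d(b) = -2 + (24 + b) = 22 + b)
d(33) + v(2 - 14, 1/19) = (22 + 33) + (-4 + (2 - 14)) = 55 + (-4 - 12) = 55 - 16 = 39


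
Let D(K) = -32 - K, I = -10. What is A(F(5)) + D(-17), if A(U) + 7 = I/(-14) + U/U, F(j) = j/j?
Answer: -142/7 ≈ -20.286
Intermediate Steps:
F(j) = 1
A(U) = -37/7 (A(U) = -7 + (-10/(-14) + U/U) = -7 + (-10*(-1/14) + 1) = -7 + (5/7 + 1) = -7 + 12/7 = -37/7)
A(F(5)) + D(-17) = -37/7 + (-32 - 1*(-17)) = -37/7 + (-32 + 17) = -37/7 - 15 = -142/7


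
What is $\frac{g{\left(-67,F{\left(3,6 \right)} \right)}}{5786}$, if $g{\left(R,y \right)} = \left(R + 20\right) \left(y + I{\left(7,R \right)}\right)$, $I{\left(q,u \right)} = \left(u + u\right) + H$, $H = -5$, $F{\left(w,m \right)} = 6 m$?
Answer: $\frac{4841}{5786} \approx 0.83667$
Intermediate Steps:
$I{\left(q,u \right)} = -5 + 2 u$ ($I{\left(q,u \right)} = \left(u + u\right) - 5 = 2 u - 5 = -5 + 2 u$)
$g{\left(R,y \right)} = \left(20 + R\right) \left(-5 + y + 2 R\right)$ ($g{\left(R,y \right)} = \left(R + 20\right) \left(y + \left(-5 + 2 R\right)\right) = \left(20 + R\right) \left(-5 + y + 2 R\right)$)
$\frac{g{\left(-67,F{\left(3,6 \right)} \right)}}{5786} = \frac{-100 + 2 \left(-67\right)^{2} + 20 \cdot 6 \cdot 6 + 35 \left(-67\right) - 67 \cdot 6 \cdot 6}{5786} = \left(-100 + 2 \cdot 4489 + 20 \cdot 36 - 2345 - 2412\right) \frac{1}{5786} = \left(-100 + 8978 + 720 - 2345 - 2412\right) \frac{1}{5786} = 4841 \cdot \frac{1}{5786} = \frac{4841}{5786}$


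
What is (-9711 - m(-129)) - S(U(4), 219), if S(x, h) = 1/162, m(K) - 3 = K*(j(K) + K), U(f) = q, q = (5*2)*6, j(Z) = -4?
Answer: -4353103/162 ≈ -26871.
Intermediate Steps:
q = 60 (q = 10*6 = 60)
U(f) = 60
m(K) = 3 + K*(-4 + K)
S(x, h) = 1/162
(-9711 - m(-129)) - S(U(4), 219) = (-9711 - (3 + (-129)² - 4*(-129))) - 1*1/162 = (-9711 - (3 + 16641 + 516)) - 1/162 = (-9711 - 1*17160) - 1/162 = (-9711 - 17160) - 1/162 = -26871 - 1/162 = -4353103/162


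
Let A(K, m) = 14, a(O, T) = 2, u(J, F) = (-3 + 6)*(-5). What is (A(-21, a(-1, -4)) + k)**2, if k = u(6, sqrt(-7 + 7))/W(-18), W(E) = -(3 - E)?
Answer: 10609/49 ≈ 216.51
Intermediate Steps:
u(J, F) = -15 (u(J, F) = 3*(-5) = -15)
W(E) = -3 + E
k = 5/7 (k = -15/(-3 - 18) = -15/(-21) = -15*(-1/21) = 5/7 ≈ 0.71429)
(A(-21, a(-1, -4)) + k)**2 = (14 + 5/7)**2 = (103/7)**2 = 10609/49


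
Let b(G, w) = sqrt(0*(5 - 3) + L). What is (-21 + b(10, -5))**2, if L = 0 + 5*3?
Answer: (21 - sqrt(15))**2 ≈ 293.33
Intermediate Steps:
L = 15 (L = 0 + 15 = 15)
b(G, w) = sqrt(15) (b(G, w) = sqrt(0*(5 - 3) + 15) = sqrt(0*2 + 15) = sqrt(0 + 15) = sqrt(15))
(-21 + b(10, -5))**2 = (-21 + sqrt(15))**2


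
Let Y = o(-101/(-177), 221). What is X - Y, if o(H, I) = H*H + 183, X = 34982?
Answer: 1090207670/31329 ≈ 34799.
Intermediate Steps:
o(H, I) = 183 + H² (o(H, I) = H² + 183 = 183 + H²)
Y = 5743408/31329 (Y = 183 + (-101/(-177))² = 183 + (-101*(-1/177))² = 183 + (101/177)² = 183 + 10201/31329 = 5743408/31329 ≈ 183.33)
X - Y = 34982 - 1*5743408/31329 = 34982 - 5743408/31329 = 1090207670/31329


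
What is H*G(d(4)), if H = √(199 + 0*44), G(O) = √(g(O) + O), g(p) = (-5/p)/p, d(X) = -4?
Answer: I*√13731/4 ≈ 29.295*I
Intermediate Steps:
g(p) = -5/p²
G(O) = √(O - 5/O²) (G(O) = √(-5/O² + O) = √(O - 5/O²))
H = √199 (H = √(199 + 0) = √199 ≈ 14.107)
H*G(d(4)) = √199*√(-4 - 5/(-4)²) = √199*√(-4 - 5*1/16) = √199*√(-4 - 5/16) = √199*√(-69/16) = √199*(I*√69/4) = I*√13731/4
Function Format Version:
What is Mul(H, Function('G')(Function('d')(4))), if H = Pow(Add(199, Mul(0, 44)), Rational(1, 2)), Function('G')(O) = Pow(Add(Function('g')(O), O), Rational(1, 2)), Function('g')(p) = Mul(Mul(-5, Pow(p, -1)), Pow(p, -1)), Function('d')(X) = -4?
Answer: Mul(Rational(1, 4), I, Pow(13731, Rational(1, 2))) ≈ Mul(29.295, I)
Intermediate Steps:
Function('g')(p) = Mul(-5, Pow(p, -2))
Function('G')(O) = Pow(Add(O, Mul(-5, Pow(O, -2))), Rational(1, 2)) (Function('G')(O) = Pow(Add(Mul(-5, Pow(O, -2)), O), Rational(1, 2)) = Pow(Add(O, Mul(-5, Pow(O, -2))), Rational(1, 2)))
H = Pow(199, Rational(1, 2)) (H = Pow(Add(199, 0), Rational(1, 2)) = Pow(199, Rational(1, 2)) ≈ 14.107)
Mul(H, Function('G')(Function('d')(4))) = Mul(Pow(199, Rational(1, 2)), Pow(Add(-4, Mul(-5, Pow(-4, -2))), Rational(1, 2))) = Mul(Pow(199, Rational(1, 2)), Pow(Add(-4, Mul(-5, Rational(1, 16))), Rational(1, 2))) = Mul(Pow(199, Rational(1, 2)), Pow(Add(-4, Rational(-5, 16)), Rational(1, 2))) = Mul(Pow(199, Rational(1, 2)), Pow(Rational(-69, 16), Rational(1, 2))) = Mul(Pow(199, Rational(1, 2)), Mul(Rational(1, 4), I, Pow(69, Rational(1, 2)))) = Mul(Rational(1, 4), I, Pow(13731, Rational(1, 2)))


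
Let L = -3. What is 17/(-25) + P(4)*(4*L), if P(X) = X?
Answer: -1217/25 ≈ -48.680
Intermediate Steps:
17/(-25) + P(4)*(4*L) = 17/(-25) + 4*(4*(-3)) = 17*(-1/25) + 4*(-12) = -17/25 - 48 = -1217/25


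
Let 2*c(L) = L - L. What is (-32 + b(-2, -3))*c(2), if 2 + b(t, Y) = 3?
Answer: 0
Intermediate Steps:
b(t, Y) = 1 (b(t, Y) = -2 + 3 = 1)
c(L) = 0 (c(L) = (L - L)/2 = (½)*0 = 0)
(-32 + b(-2, -3))*c(2) = (-32 + 1)*0 = -31*0 = 0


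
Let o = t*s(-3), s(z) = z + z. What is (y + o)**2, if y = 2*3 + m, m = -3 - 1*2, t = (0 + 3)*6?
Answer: 11449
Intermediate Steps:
t = 18 (t = 3*6 = 18)
m = -5 (m = -3 - 2 = -5)
y = 1 (y = 2*3 - 5 = 6 - 5 = 1)
s(z) = 2*z
o = -108 (o = 18*(2*(-3)) = 18*(-6) = -108)
(y + o)**2 = (1 - 108)**2 = (-107)**2 = 11449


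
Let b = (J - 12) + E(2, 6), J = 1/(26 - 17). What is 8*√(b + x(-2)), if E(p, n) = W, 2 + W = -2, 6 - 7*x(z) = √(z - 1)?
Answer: 8*√(-6629 - 63*I*√3)/21 ≈ 0.25527 - 31.018*I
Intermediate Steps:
J = ⅑ (J = 1/9 = ⅑ ≈ 0.11111)
x(z) = 6/7 - √(-1 + z)/7 (x(z) = 6/7 - √(z - 1)/7 = 6/7 - √(-1 + z)/7)
W = -4 (W = -2 - 2 = -4)
E(p, n) = -4
b = -143/9 (b = (⅑ - 12) - 4 = -107/9 - 4 = -143/9 ≈ -15.889)
8*√(b + x(-2)) = 8*√(-143/9 + (6/7 - √(-1 - 2)/7)) = 8*√(-143/9 + (6/7 - I*√3/7)) = 8*√(-947/63 - I*√3/7)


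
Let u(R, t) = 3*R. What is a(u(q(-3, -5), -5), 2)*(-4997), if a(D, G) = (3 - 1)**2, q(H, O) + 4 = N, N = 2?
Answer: -19988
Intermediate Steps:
q(H, O) = -2 (q(H, O) = -4 + 2 = -2)
a(D, G) = 4 (a(D, G) = 2**2 = 4)
a(u(q(-3, -5), -5), 2)*(-4997) = 4*(-4997) = -19988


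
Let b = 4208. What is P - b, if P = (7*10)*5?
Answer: -3858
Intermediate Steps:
P = 350 (P = 70*5 = 350)
P - b = 350 - 1*4208 = 350 - 4208 = -3858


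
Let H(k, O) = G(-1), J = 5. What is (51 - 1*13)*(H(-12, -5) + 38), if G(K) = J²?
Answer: 2394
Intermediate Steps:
G(K) = 25 (G(K) = 5² = 25)
H(k, O) = 25
(51 - 1*13)*(H(-12, -5) + 38) = (51 - 1*13)*(25 + 38) = (51 - 13)*63 = 38*63 = 2394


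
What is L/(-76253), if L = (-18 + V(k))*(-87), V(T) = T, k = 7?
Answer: -957/76253 ≈ -0.012550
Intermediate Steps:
L = 957 (L = (-18 + 7)*(-87) = -11*(-87) = 957)
L/(-76253) = 957/(-76253) = 957*(-1/76253) = -957/76253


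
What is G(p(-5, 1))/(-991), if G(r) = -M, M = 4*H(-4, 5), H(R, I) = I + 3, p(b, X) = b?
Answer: 32/991 ≈ 0.032291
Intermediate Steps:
H(R, I) = 3 + I
M = 32 (M = 4*(3 + 5) = 4*8 = 32)
G(r) = -32 (G(r) = -1*32 = -32)
G(p(-5, 1))/(-991) = -32/(-991) = -32*(-1/991) = 32/991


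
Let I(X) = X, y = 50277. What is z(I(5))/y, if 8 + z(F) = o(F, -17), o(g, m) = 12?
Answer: 4/50277 ≈ 7.9559e-5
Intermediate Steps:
z(F) = 4 (z(F) = -8 + 12 = 4)
z(I(5))/y = 4/50277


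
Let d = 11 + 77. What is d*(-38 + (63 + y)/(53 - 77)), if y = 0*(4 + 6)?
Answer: -3575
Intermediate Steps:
y = 0 (y = 0*10 = 0)
d = 88
d*(-38 + (63 + y)/(53 - 77)) = 88*(-38 + (63 + 0)/(53 - 77)) = 88*(-38 + 63/(-24)) = 88*(-38 + 63*(-1/24)) = 88*(-38 - 21/8) = 88*(-325/8) = -3575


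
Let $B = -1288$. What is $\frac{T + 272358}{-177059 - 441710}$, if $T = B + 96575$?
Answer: $- \frac{367645}{618769} \approx -0.59416$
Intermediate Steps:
$T = 95287$ ($T = -1288 + 96575 = 95287$)
$\frac{T + 272358}{-177059 - 441710} = \frac{95287 + 272358}{-177059 - 441710} = \frac{367645}{-618769} = 367645 \left(- \frac{1}{618769}\right) = - \frac{367645}{618769}$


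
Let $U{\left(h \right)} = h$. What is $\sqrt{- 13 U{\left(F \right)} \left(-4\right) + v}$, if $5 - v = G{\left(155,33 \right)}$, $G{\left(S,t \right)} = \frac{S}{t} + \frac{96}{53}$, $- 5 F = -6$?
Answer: $\frac{\sqrt{4656695010}}{8745} \approx 7.8033$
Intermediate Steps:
$F = \frac{6}{5}$ ($F = \left(- \frac{1}{5}\right) \left(-6\right) = \frac{6}{5} \approx 1.2$)
$G{\left(S,t \right)} = \frac{96}{53} + \frac{S}{t}$ ($G{\left(S,t \right)} = \frac{S}{t} + 96 \cdot \frac{1}{53} = \frac{S}{t} + \frac{96}{53} = \frac{96}{53} + \frac{S}{t}$)
$v = - \frac{2638}{1749}$ ($v = 5 - \left(\frac{96}{53} + \frac{155}{33}\right) = 5 - \frac{11383}{1749} = - \frac{2638}{1749} \approx -1.5083$)
$\sqrt{- 13 U{\left(F \right)} \left(-4\right) + v} = \sqrt{\left(-13\right) \frac{6}{5} \left(-4\right) - \frac{2638}{1749}} = \sqrt{\left(- \frac{78}{5}\right) \left(-4\right) - \frac{2638}{1749}} = \sqrt{\frac{312}{5} - \frac{2638}{1749}} = \sqrt{\frac{532498}{8745}} = \frac{\sqrt{4656695010}}{8745}$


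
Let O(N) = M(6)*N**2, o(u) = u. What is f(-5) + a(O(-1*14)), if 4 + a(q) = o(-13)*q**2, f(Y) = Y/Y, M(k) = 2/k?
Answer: -499435/9 ≈ -55493.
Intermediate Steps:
f(Y) = 1
O(N) = N**2/3 (O(N) = (2/6)*N**2 = (2*(1/6))*N**2 = N**2/3)
a(q) = -4 - 13*q**2
f(-5) + a(O(-1*14)) = 1 + (-4 - 13*((-1*14)**2/3)**2) = 1 + (-4 - 13*((1/3)*(-14)**2)**2) = 1 + (-4 - 13*((1/3)*196)**2) = 1 + (-4 - 13*(196/3)**2) = 1 + (-4 - 13*38416/9) = 1 + (-4 - 499408/9) = 1 - 499444/9 = -499435/9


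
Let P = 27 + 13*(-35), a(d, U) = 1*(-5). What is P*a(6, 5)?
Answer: 2140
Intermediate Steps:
a(d, U) = -5
P = -428 (P = 27 - 455 = -428)
P*a(6, 5) = -428*(-5) = 2140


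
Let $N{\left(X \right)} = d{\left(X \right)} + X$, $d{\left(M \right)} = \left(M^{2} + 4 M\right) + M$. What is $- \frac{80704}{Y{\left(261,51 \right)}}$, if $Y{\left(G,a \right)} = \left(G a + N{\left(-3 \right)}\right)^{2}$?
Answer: $- \frac{20176}{44235801} \approx -0.0004561$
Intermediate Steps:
$d{\left(M \right)} = M^{2} + 5 M$
$N{\left(X \right)} = X + X \left(5 + X\right)$ ($N{\left(X \right)} = X \left(5 + X\right) + X = X + X \left(5 + X\right)$)
$Y{\left(G,a \right)} = \left(-9 + G a\right)^{2}$ ($Y{\left(G,a \right)} = \left(G a - 3 \left(6 - 3\right)\right)^{2} = \left(G a - 9\right)^{2} = \left(-9 + G a\right)^{2}$)
$- \frac{80704}{Y{\left(261,51 \right)}} = - \frac{80704}{\left(9 - 261 \cdot 51\right)^{2}} = - \frac{80704}{\left(9 - 13311\right)^{2}} = - \frac{80704}{\left(-13302\right)^{2}} = - \frac{80704}{176943204} = \left(-80704\right) \frac{1}{176943204} = - \frac{20176}{44235801}$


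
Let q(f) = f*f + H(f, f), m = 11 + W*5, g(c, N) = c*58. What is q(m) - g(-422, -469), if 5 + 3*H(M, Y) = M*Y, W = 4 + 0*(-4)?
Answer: 77267/3 ≈ 25756.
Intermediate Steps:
W = 4 (W = 4 + 0 = 4)
g(c, N) = 58*c
H(M, Y) = -5/3 + M*Y/3 (H(M, Y) = -5/3 + (M*Y)/3 = -5/3 + M*Y/3)
m = 31 (m = 11 + 4*5 = 11 + 20 = 31)
q(f) = -5/3 + 4*f²/3 (q(f) = f*f + (-5/3 + f*f/3) = f² + (-5/3 + f²/3) = -5/3 + 4*f²/3)
q(m) - g(-422, -469) = (-5/3 + (4/3)*31²) - 58*(-422) = (-5/3 + (4/3)*961) - 1*(-24476) = (-5/3 + 3844/3) + 24476 = 3839/3 + 24476 = 77267/3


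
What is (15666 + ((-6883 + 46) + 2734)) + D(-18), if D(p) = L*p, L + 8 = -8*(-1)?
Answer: 11563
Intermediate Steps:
L = 0 (L = -8 - 8*(-1) = -8 + 8 = 0)
D(p) = 0 (D(p) = 0*p = 0)
(15666 + ((-6883 + 46) + 2734)) + D(-18) = (15666 + ((-6883 + 46) + 2734)) + 0 = (15666 + (-6837 + 2734)) + 0 = (15666 - 4103) + 0 = 11563 + 0 = 11563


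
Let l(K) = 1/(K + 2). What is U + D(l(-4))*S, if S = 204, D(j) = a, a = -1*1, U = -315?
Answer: -519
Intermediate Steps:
l(K) = 1/(2 + K)
a = -1
D(j) = -1
U + D(l(-4))*S = -315 - 1*204 = -315 - 204 = -519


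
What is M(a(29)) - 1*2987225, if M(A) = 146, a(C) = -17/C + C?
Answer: -2987079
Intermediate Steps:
a(C) = C - 17/C
M(a(29)) - 1*2987225 = 146 - 1*2987225 = 146 - 2987225 = -2987079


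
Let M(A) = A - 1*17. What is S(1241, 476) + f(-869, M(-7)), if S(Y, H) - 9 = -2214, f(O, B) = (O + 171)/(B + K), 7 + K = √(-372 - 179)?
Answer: -1656161/756 + 349*I*√551/756 ≈ -2190.7 + 10.836*I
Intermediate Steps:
K = -7 + I*√551 (K = -7 + √(-372 - 179) = -7 + √(-551) = -7 + I*√551 ≈ -7.0 + 23.473*I)
M(A) = -17 + A (M(A) = A - 17 = -17 + A)
f(O, B) = (171 + O)/(-7 + B + I*√551) (f(O, B) = (O + 171)/(B + (-7 + I*√551)) = (171 + O)/(-7 + B + I*√551))
S(Y, H) = -2205 (S(Y, H) = 9 - 2214 = -2205)
S(1241, 476) + f(-869, M(-7)) = -2205 + (171 - 869)/(-7 + (-17 - 7) + I*√551) = -2205 - 698/(-7 - 24 + I*√551) = -2205 - 698/(-31 + I*√551)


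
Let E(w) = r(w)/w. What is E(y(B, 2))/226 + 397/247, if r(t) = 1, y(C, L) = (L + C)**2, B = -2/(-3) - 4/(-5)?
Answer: 18666451/11610976 ≈ 1.6077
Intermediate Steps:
B = 22/15 (B = -2*(-1/3) - 4*(-1/5) = 2/3 + 4/5 = 22/15 ≈ 1.4667)
y(C, L) = (C + L)**2
E(w) = 1/w
E(y(B, 2))/226 + 397/247 = 1/((22/15 + 2)**2*226) + 397/247 = (1/226)/(52/15)**2 + 397*(1/247) = (1/226)/(2704/225) + 397/247 = (225/2704)*(1/226) + 397/247 = 225/611104 + 397/247 = 18666451/11610976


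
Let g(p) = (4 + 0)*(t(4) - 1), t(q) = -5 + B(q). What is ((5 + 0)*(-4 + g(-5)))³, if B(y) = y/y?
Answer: -1728000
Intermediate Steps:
B(y) = 1
t(q) = -4 (t(q) = -5 + 1 = -4)
g(p) = -20 (g(p) = (4 + 0)*(-4 - 1) = 4*(-5) = -20)
((5 + 0)*(-4 + g(-5)))³ = ((5 + 0)*(-4 - 20))³ = (5*(-24))³ = (-120)³ = -1728000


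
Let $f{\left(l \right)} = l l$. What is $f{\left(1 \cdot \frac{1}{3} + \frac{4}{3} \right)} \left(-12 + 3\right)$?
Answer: $-25$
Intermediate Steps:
$f{\left(l \right)} = l^{2}$
$f{\left(1 \cdot \frac{1}{3} + \frac{4}{3} \right)} \left(-12 + 3\right) = \left(1 \cdot \frac{1}{3} + \frac{4}{3}\right)^{2} \left(-12 + 3\right) = \left(1 \cdot \frac{1}{3} + 4 \cdot \frac{1}{3}\right)^{2} \left(-9\right) = \left(\frac{1}{3} + \frac{4}{3}\right)^{2} \left(-9\right) = \left(\frac{5}{3}\right)^{2} \left(-9\right) = \frac{25}{9} \left(-9\right) = -25$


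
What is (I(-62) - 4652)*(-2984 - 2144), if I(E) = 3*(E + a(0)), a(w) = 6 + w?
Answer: 24716960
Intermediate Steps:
I(E) = 18 + 3*E (I(E) = 3*(E + (6 + 0)) = 3*(E + 6) = 3*(6 + E) = 18 + 3*E)
(I(-62) - 4652)*(-2984 - 2144) = ((18 + 3*(-62)) - 4652)*(-2984 - 2144) = ((18 - 186) - 4652)*(-5128) = (-168 - 4652)*(-5128) = -4820*(-5128) = 24716960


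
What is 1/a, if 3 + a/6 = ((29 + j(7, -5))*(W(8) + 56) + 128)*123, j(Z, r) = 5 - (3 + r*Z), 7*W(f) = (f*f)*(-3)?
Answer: 7/10402722 ≈ 6.7290e-7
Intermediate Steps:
W(f) = -3*f²/7 (W(f) = ((f*f)*(-3))/7 = (f²*(-3))/7 = (-3*f²)/7 = -3*f²/7)
j(Z, r) = 2 - Z*r (j(Z, r) = 5 - (3 + Z*r) = 5 + (-3 - Z*r) = 2 - Z*r)
a = 10402722/7 (a = -18 + 6*(((29 + (2 - 1*7*(-5)))*(-3/7*8² + 56) + 128)*123) = -18 + 6*(((29 + (2 + 35))*(-3/7*64 + 56) + 128)*123) = -18 + 6*(((29 + 37)*(-192/7 + 56) + 128)*123) = -18 + 6*((66*(200/7) + 128)*123) = -18 + 6*((13200/7 + 128)*123) = -18 + 6*((14096/7)*123) = -18 + 6*(1733808/7) = -18 + 10402848/7 = 10402722/7 ≈ 1.4861e+6)
1/a = 1/(10402722/7) = 7/10402722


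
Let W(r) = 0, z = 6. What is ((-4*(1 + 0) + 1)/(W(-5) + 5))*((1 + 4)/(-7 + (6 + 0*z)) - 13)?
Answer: 54/5 ≈ 10.800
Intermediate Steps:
((-4*(1 + 0) + 1)/(W(-5) + 5))*((1 + 4)/(-7 + (6 + 0*z)) - 13) = ((-4*(1 + 0) + 1)/(0 + 5))*((1 + 4)/(-7 + (6 + 0*6)) - 13) = ((-4*1 + 1)/5)*(5/(-7 + (6 + 0)) - 13) = ((-4 + 1)*(⅕))*(5/(-7 + 6) - 13) = (-3*⅕)*(5/(-1) - 13) = -3*(5*(-1) - 13)/5 = -3*(-5 - 13)/5 = -⅗*(-18) = 54/5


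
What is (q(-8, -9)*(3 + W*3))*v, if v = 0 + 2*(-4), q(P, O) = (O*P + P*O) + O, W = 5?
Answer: -19440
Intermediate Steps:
q(P, O) = O + 2*O*P (q(P, O) = (O*P + O*P) + O = 2*O*P + O = O + 2*O*P)
v = -8 (v = 0 - 8 = -8)
(q(-8, -9)*(3 + W*3))*v = ((-9*(1 + 2*(-8)))*(3 + 5*3))*(-8) = ((-9*(1 - 16))*(3 + 15))*(-8) = (-9*(-15)*18)*(-8) = (135*18)*(-8) = 2430*(-8) = -19440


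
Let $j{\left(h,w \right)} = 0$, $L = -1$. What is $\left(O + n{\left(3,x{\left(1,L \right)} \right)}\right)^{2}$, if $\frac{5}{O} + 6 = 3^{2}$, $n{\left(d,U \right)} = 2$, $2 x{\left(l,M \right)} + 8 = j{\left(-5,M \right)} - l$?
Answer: $\frac{121}{9} \approx 13.444$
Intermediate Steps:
$x{\left(l,M \right)} = -4 - \frac{l}{2}$ ($x{\left(l,M \right)} = -4 + \frac{0 - l}{2} = -4 + \frac{\left(-1\right) l}{2} = -4 - \frac{l}{2}$)
$O = \frac{5}{3}$ ($O = \frac{5}{-6 + 3^{2}} = \frac{5}{-6 + 9} = \frac{5}{3} \approx 1.6667$)
$\left(O + n{\left(3,x{\left(1,L \right)} \right)}\right)^{2} = \left(\frac{5}{3} + 2\right)^{2} = \left(\frac{11}{3}\right)^{2} = \frac{121}{9}$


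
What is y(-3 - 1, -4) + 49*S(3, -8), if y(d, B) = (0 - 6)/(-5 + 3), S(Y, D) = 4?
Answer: 199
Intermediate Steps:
y(d, B) = 3 (y(d, B) = -6/(-2) = -6*(-½) = 3)
y(-3 - 1, -4) + 49*S(3, -8) = 3 + 49*4 = 3 + 196 = 199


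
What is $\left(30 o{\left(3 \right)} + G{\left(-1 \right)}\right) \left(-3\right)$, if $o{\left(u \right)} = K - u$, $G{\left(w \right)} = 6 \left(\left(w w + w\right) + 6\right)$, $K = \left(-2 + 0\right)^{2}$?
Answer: $-198$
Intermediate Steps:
$K = 4$ ($K = \left(-2\right)^{2} = 4$)
$G{\left(w \right)} = 36 + 6 w + 6 w^{2}$ ($G{\left(w \right)} = 6 \left(\left(w^{2} + w\right) + 6\right) = 6 \left(\left(w + w^{2}\right) + 6\right) = 6 \left(6 + w + w^{2}\right) = 36 + 6 w + 6 w^{2}$)
$o{\left(u \right)} = 4 - u$
$\left(30 o{\left(3 \right)} + G{\left(-1 \right)}\right) \left(-3\right) = \left(30 \left(4 - 3\right) + \left(36 + 6 \left(-1\right) + 6 \left(-1\right)^{2}\right)\right) \left(-3\right) = \left(30 \left(4 - 3\right) + \left(36 - 6 + 6 \cdot 1\right)\right) \left(-3\right) = \left(30 \cdot 1 + \left(36 - 6 + 6\right)\right) \left(-3\right) = \left(30 + 36\right) \left(-3\right) = 66 \left(-3\right) = -198$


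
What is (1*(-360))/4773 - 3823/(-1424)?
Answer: 5911513/2265584 ≈ 2.6093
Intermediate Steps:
(1*(-360))/4773 - 3823/(-1424) = -360*1/4773 - 3823*(-1/1424) = -120/1591 + 3823/1424 = 5911513/2265584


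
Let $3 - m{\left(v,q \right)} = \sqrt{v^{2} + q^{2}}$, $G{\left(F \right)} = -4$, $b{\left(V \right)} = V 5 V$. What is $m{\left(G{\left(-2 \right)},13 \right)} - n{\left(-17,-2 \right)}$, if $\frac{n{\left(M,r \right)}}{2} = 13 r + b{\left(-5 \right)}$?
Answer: $-195 - \sqrt{185} \approx -208.6$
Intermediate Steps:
$b{\left(V \right)} = 5 V^{2}$ ($b{\left(V \right)} = 5 V V = 5 V^{2}$)
$n{\left(M,r \right)} = 250 + 26 r$ ($n{\left(M,r \right)} = 2 \left(13 r + 5 \left(-5\right)^{2}\right) = 2 \left(13 r + 5 \cdot 25\right) = 2 \left(13 r + 125\right) = 2 \left(125 + 13 r\right) = 250 + 26 r$)
$m{\left(v,q \right)} = 3 - \sqrt{q^{2} + v^{2}}$ ($m{\left(v,q \right)} = 3 - \sqrt{v^{2} + q^{2}} = 3 - \sqrt{q^{2} + v^{2}}$)
$m{\left(G{\left(-2 \right)},13 \right)} - n{\left(-17,-2 \right)} = \left(3 - \sqrt{13^{2} + \left(-4\right)^{2}}\right) - \left(250 + 26 \left(-2\right)\right) = \left(3 - \sqrt{169 + 16}\right) - \left(250 - 52\right) = \left(3 - \sqrt{185}\right) - 198 = -195 - \sqrt{185}$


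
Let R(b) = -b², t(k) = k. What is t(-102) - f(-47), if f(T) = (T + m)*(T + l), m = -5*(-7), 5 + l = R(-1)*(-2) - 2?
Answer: -726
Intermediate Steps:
l = -5 (l = -5 + (-1*(-1)²*(-2) - 2) = -5 + (-1*1*(-2) - 2) = -5 + (-1*(-2) - 2) = -5 + (2 - 2) = -5 + 0 = -5)
m = 35
f(T) = (-5 + T)*(35 + T) (f(T) = (T + 35)*(T - 5) = (35 + T)*(-5 + T) = (-5 + T)*(35 + T))
t(-102) - f(-47) = -102 - (-175 + (-47)² + 30*(-47)) = -102 - (-175 + 2209 - 1410) = -102 - 1*624 = -102 - 624 = -726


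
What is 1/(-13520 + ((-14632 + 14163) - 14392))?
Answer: -1/28381 ≈ -3.5235e-5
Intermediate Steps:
1/(-13520 + ((-14632 + 14163) - 14392)) = 1/(-13520 + (-469 - 14392)) = 1/(-13520 - 14861) = 1/(-28381) = -1/28381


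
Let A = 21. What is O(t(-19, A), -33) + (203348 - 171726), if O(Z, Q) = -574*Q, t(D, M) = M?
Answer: 50564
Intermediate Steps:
O(t(-19, A), -33) + (203348 - 171726) = -574*(-33) + (203348 - 171726) = 18942 + 31622 = 50564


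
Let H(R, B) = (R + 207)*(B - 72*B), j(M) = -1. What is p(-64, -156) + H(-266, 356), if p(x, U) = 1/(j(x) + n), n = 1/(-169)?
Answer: 253518111/170 ≈ 1.4913e+6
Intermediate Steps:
n = -1/169 ≈ -0.0059172
H(R, B) = -71*B*(207 + R) (H(R, B) = (207 + R)*(-71*B) = -71*B*(207 + R))
p(x, U) = -169/170 (p(x, U) = 1/(-1 - 1/169) = 1/(-170/169) = -169/170)
p(-64, -156) + H(-266, 356) = -169/170 - 71*356*(207 - 266) = -169/170 - 71*356*(-59) = -169/170 + 1491284 = 253518111/170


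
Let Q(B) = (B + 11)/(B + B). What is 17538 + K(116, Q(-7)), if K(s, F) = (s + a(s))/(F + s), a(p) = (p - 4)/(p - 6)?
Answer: 390681476/22275 ≈ 17539.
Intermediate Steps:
Q(B) = (11 + B)/(2*B) (Q(B) = (11 + B)/((2*B)) = (11 + B)*(1/(2*B)) = (11 + B)/(2*B))
a(p) = (-4 + p)/(-6 + p)
K(s, F) = (s + (-4 + s)/(-6 + s))/(F + s)
17538 + K(116, Q(-7)) = 17538 + (-4 + 116 + 116*(-6 + 116))/((-6 + 116)*((½)*(11 - 7)/(-7) + 116)) = 17538 + (-4 + 116 + 116*110)/(110*((½)*(-⅐)*4 + 116)) = 17538 + (-4 + 116 + 12760)/(110*(-2/7 + 116)) = 17538 + (1/110)*12872/(810/7) = 17538 + (1/110)*(7/810)*12872 = 17538 + 22526/22275 = 390681476/22275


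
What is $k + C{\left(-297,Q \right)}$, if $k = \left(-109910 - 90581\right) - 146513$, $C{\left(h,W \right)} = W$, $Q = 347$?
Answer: $-346657$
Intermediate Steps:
$k = -347004$ ($k = -200491 - 146513 = -347004$)
$k + C{\left(-297,Q \right)} = -347004 + 347 = -346657$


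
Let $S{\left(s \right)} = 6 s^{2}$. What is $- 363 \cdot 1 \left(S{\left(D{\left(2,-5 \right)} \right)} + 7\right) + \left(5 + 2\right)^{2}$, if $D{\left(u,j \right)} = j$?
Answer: $-56942$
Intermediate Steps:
$- 363 \cdot 1 \left(S{\left(D{\left(2,-5 \right)} \right)} + 7\right) + \left(5 + 2\right)^{2} = - 363 \cdot 1 \left(6 \left(-5\right)^{2} + 7\right) + \left(5 + 2\right)^{2} = - 363 \cdot 1 \left(6 \cdot 25 + 7\right) + 7^{2} = - 363 \cdot 1 \left(150 + 7\right) + 49 = - 363 \cdot 1 \cdot 157 + 49 = \left(-363\right) 157 + 49 = -56991 + 49 = -56942$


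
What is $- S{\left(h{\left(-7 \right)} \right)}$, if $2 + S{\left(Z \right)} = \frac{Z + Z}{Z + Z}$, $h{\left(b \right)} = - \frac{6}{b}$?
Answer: $1$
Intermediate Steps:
$S{\left(Z \right)} = -1$ ($S{\left(Z \right)} = -2 + \frac{Z + Z}{Z + Z} = -2 + \frac{2 Z}{2 Z} = -2 + 2 Z \frac{1}{2 Z} = -2 + 1 = -1$)
$- S{\left(h{\left(-7 \right)} \right)} = \left(-1\right) \left(-1\right) = 1$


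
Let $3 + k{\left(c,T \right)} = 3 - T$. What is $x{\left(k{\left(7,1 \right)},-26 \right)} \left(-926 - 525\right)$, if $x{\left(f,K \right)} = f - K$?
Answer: $-36275$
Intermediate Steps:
$k{\left(c,T \right)} = - T$ ($k{\left(c,T \right)} = -3 - \left(-3 + T\right) = - T$)
$x{\left(k{\left(7,1 \right)},-26 \right)} \left(-926 - 525\right) = \left(\left(-1\right) 1 - -26\right) \left(-926 - 525\right) = \left(-1 + 26\right) \left(-1451\right) = 25 \left(-1451\right) = -36275$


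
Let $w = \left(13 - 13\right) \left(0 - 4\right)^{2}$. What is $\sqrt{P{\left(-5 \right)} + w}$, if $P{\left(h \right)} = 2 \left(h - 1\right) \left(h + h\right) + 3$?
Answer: $\sqrt{123} \approx 11.091$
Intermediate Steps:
$w = 0$ ($w = 0 \left(-4\right)^{2} = 0 \cdot 16 = 0$)
$P{\left(h \right)} = 3 + 4 h \left(-1 + h\right)$ ($P{\left(h \right)} = 2 \left(-1 + h\right) 2 h + 3 = 2 \cdot 2 h \left(-1 + h\right) + 3 = 4 h \left(-1 + h\right) + 3 = 3 + 4 h \left(-1 + h\right)$)
$\sqrt{P{\left(-5 \right)} + w} = \sqrt{\left(3 - -20 + 4 \left(-5\right)^{2}\right) + 0} = \sqrt{\left(3 + 20 + 4 \cdot 25\right) + 0} = \sqrt{\left(3 + 20 + 100\right) + 0} = \sqrt{123 + 0} = \sqrt{123}$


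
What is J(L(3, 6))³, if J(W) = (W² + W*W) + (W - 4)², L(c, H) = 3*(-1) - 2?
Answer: 2248091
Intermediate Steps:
L(c, H) = -5 (L(c, H) = -3 - 2 = -5)
J(W) = (-4 + W)² + 2*W² (J(W) = (W² + W²) + (-4 + W)² = 2*W² + (-4 + W)² = (-4 + W)² + 2*W²)
J(L(3, 6))³ = ((-4 - 5)² + 2*(-5)²)³ = ((-9)² + 2*25)³ = (81 + 50)³ = 131³ = 2248091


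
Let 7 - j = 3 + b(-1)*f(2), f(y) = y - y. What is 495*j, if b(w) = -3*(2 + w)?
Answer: 1980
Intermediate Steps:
b(w) = -6 - 3*w
f(y) = 0
j = 4 (j = 7 - (3 + (-6 - 3*(-1))*0) = 7 - (3 + (-6 + 3)*0) = 7 - (3 - 3*0) = 7 - (3 + 0) = 7 - 1*3 = 7 - 3 = 4)
495*j = 495*4 = 1980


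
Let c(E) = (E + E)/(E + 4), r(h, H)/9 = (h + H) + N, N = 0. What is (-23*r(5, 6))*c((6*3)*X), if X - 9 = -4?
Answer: -204930/47 ≈ -4360.2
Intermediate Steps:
X = 5 (X = 9 - 4 = 5)
r(h, H) = 9*H + 9*h (r(h, H) = 9*((h + H) + 0) = 9*((H + h) + 0) = 9*(H + h) = 9*H + 9*h)
c(E) = 2*E/(4 + E) (c(E) = (2*E)/(4 + E) = 2*E/(4 + E))
(-23*r(5, 6))*c((6*3)*X) = (-23*(9*6 + 9*5))*(2*((6*3)*5)/(4 + (6*3)*5)) = (-23*(54 + 45))*(2*(18*5)/(4 + 18*5)) = (-23*99)*(2*90/(4 + 90)) = -4554*90/94 = -2277*90/47 = -204930/47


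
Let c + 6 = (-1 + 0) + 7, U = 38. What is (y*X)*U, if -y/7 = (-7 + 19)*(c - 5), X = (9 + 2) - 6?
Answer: 79800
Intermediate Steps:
c = 0 (c = -6 + ((-1 + 0) + 7) = -6 + (-1 + 7) = -6 + 6 = 0)
X = 5 (X = 11 - 6 = 5)
y = 420 (y = -7*(-7 + 19)*(0 - 5) = -84*(-5) = -7*(-60) = 420)
(y*X)*U = (420*5)*38 = 2100*38 = 79800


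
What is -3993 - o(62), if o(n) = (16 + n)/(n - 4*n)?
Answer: -123770/31 ≈ -3992.6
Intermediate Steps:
o(n) = -(16 + n)/(3*n) (o(n) = (16 + n)/((-3*n)) = (16 + n)*(-1/(3*n)) = -(16 + n)/(3*n))
-3993 - o(62) = -3993 - (-16 - 1*62)/(3*62) = -3993 - (-16 - 62)/(3*62) = -3993 - (-78)/(3*62) = -3993 - 1*(-13/31) = -3993 + 13/31 = -123770/31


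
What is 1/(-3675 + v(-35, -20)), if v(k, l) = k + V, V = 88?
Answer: -1/3622 ≈ -0.00027609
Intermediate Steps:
v(k, l) = 88 + k (v(k, l) = k + 88 = 88 + k)
1/(-3675 + v(-35, -20)) = 1/(-3675 + (88 - 35)) = 1/(-3675 + 53) = 1/(-3622) = -1/3622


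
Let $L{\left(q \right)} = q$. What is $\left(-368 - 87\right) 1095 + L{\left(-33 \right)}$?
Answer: $-498258$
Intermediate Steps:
$\left(-368 - 87\right) 1095 + L{\left(-33 \right)} = \left(-368 - 87\right) 1095 - 33 = \left(-455\right) 1095 - 33 = -498225 - 33 = -498258$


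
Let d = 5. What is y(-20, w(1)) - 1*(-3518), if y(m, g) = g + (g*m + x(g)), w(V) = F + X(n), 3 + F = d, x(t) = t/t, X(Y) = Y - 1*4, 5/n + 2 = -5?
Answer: 24994/7 ≈ 3570.6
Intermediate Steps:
n = -5/7 (n = 5/(-2 - 5) = 5/(-7) = 5*(-1/7) = -5/7 ≈ -0.71429)
X(Y) = -4 + Y (X(Y) = Y - 4 = -4 + Y)
x(t) = 1
F = 2 (F = -3 + 5 = 2)
w(V) = -19/7 (w(V) = 2 + (-4 - 5/7) = 2 - 33/7 = -19/7)
y(m, g) = 1 + g + g*m (y(m, g) = g + (g*m + 1) = g + (1 + g*m) = 1 + g + g*m)
y(-20, w(1)) - 1*(-3518) = (1 - 19/7 - 19/7*(-20)) - 1*(-3518) = (1 - 19/7 + 380/7) + 3518 = 368/7 + 3518 = 24994/7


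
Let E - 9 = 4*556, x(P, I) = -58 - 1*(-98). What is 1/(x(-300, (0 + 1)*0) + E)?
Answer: 1/2273 ≈ 0.00043995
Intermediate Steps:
x(P, I) = 40 (x(P, I) = -58 + 98 = 40)
E = 2233 (E = 9 + 4*556 = 9 + 2224 = 2233)
1/(x(-300, (0 + 1)*0) + E) = 1/(40 + 2233) = 1/2273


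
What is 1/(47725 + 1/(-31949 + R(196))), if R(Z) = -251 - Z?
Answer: 32396/1546099099 ≈ 2.0953e-5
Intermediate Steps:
1/(47725 + 1/(-31949 + R(196))) = 1/(47725 + 1/(-31949 + (-251 - 1*196))) = 1/(47725 + 1/(-31949 + (-251 - 196))) = 1/(47725 + 1/(-31949 - 447)) = 1/(47725 + 1/(-32396)) = 1/(47725 - 1/32396) = 1/(1546099099/32396) = 32396/1546099099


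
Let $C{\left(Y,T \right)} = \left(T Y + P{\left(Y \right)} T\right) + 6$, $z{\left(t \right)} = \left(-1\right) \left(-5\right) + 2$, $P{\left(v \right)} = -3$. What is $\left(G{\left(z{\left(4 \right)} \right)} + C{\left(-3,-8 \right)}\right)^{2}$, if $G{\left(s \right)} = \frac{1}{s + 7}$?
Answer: $\frac{573049}{196} \approx 2923.7$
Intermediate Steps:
$z{\left(t \right)} = 7$ ($z{\left(t \right)} = 5 + 2 = 7$)
$C{\left(Y,T \right)} = 6 - 3 T + T Y$ ($C{\left(Y,T \right)} = \left(T Y - 3 T\right) + 6 = \left(- 3 T + T Y\right) + 6 = 6 - 3 T + T Y$)
$G{\left(s \right)} = \frac{1}{7 + s}$
$\left(G{\left(z{\left(4 \right)} \right)} + C{\left(-3,-8 \right)}\right)^{2} = \left(\frac{1}{7 + 7} - -54\right)^{2} = \left(\frac{1}{14} + \left(6 + 24 + 24\right)\right)^{2} = \left(\frac{1}{14} + 54\right)^{2} = \left(\frac{757}{14}\right)^{2} = \frac{573049}{196}$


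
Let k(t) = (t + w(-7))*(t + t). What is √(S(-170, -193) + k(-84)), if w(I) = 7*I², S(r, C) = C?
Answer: I*√43705 ≈ 209.06*I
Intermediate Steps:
k(t) = 2*t*(343 + t) (k(t) = (t + 7*(-7)²)*(t + t) = (t + 7*49)*(2*t) = (t + 343)*(2*t) = (343 + t)*(2*t) = 2*t*(343 + t))
√(S(-170, -193) + k(-84)) = √(-193 + 2*(-84)*(343 - 84)) = √(-193 + 2*(-84)*259) = √(-193 - 43512) = √(-43705) = I*√43705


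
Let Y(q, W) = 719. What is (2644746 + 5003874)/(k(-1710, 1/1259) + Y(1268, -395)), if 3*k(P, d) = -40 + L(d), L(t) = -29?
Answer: 637385/58 ≈ 10989.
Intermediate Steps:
k(P, d) = -23 (k(P, d) = (-40 - 29)/3 = (1/3)*(-69) = -23)
(2644746 + 5003874)/(k(-1710, 1/1259) + Y(1268, -395)) = (2644746 + 5003874)/(-23 + 719) = 7648620/696 = 7648620*(1/696) = 637385/58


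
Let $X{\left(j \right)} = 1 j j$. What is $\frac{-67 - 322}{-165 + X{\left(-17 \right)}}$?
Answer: $- \frac{389}{124} \approx -3.1371$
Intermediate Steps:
$X{\left(j \right)} = j^{2}$ ($X{\left(j \right)} = j j = j^{2}$)
$\frac{-67 - 322}{-165 + X{\left(-17 \right)}} = \frac{-67 - 322}{-165 + \left(-17\right)^{2}} = - \frac{389}{-165 + 289} = - \frac{389}{124}$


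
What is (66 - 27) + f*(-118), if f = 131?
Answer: -15419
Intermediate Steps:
(66 - 27) + f*(-118) = (66 - 27) + 131*(-118) = 39 - 15458 = -15419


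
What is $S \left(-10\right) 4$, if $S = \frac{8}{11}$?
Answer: $- \frac{320}{11} \approx -29.091$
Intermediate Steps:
$S = \frac{8}{11}$ ($S = 8 \cdot \frac{1}{11} = \frac{8}{11} \approx 0.72727$)
$S \left(-10\right) 4 = \frac{8}{11} \left(-10\right) 4 = \left(- \frac{80}{11}\right) 4 = - \frac{320}{11}$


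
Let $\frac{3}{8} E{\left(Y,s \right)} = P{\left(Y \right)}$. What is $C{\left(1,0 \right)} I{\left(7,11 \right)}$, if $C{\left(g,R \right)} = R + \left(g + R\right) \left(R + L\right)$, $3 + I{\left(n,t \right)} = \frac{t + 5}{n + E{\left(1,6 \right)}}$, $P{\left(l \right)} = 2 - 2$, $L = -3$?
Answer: $\frac{15}{7} \approx 2.1429$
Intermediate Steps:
$P{\left(l \right)} = 0$
$E{\left(Y,s \right)} = 0$ ($E{\left(Y,s \right)} = \frac{8}{3} \cdot 0 = 0$)
$I{\left(n,t \right)} = -3 + \frac{5 + t}{n}$ ($I{\left(n,t \right)} = -3 + \frac{t + 5}{n + 0} = -3 + \frac{5 + t}{n}$)
$C{\left(g,R \right)} = R + \left(-3 + R\right) \left(R + g\right)$ ($C{\left(g,R \right)} = R + \left(g + R\right) \left(R - 3\right) = R + \left(R + g\right) \left(-3 + R\right) = R + \left(-3 + R\right) \left(R + g\right)$)
$C{\left(1,0 \right)} I{\left(7,11 \right)} = \left(0^{2} - 3 - 0 + 0 \cdot 1\right) \frac{5 + 11 - 21}{7} = \left(0 - 3 + 0 + 0\right) \frac{5 + 11 - 21}{7} = - 3 \cdot \frac{1}{7} \left(-5\right) = \left(-3\right) \left(- \frac{5}{7}\right) = \frac{15}{7}$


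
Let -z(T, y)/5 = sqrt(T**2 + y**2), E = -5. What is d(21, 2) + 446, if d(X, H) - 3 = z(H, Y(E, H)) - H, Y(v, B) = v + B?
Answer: 447 - 5*sqrt(13) ≈ 428.97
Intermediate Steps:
Y(v, B) = B + v
z(T, y) = -5*sqrt(T**2 + y**2)
d(X, H) = 3 - H - 5*sqrt(H**2 + (-5 + H)**2) (d(X, H) = 3 + (-5*sqrt(H**2 + (H - 5)**2) - H) = 3 + (-5*sqrt(H**2 + (-5 + H)**2) - H) = 3 + (-H - 5*sqrt(H**2 + (-5 + H)**2)) = 3 - H - 5*sqrt(H**2 + (-5 + H)**2))
d(21, 2) + 446 = (3 - 1*2 - 5*sqrt(2**2 + (-5 + 2)**2)) + 446 = (3 - 2 - 5*sqrt(4 + (-3)**2)) + 446 = (3 - 2 - 5*sqrt(4 + 9)) + 446 = (3 - 2 - 5*sqrt(13)) + 446 = (1 - 5*sqrt(13)) + 446 = 447 - 5*sqrt(13)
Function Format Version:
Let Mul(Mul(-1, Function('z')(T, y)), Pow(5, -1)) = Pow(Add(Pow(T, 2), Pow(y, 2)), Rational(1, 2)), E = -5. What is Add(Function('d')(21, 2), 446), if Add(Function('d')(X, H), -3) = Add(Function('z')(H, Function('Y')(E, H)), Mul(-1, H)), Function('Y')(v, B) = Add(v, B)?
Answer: Add(447, Mul(-5, Pow(13, Rational(1, 2)))) ≈ 428.97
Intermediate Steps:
Function('Y')(v, B) = Add(B, v)
Function('z')(T, y) = Mul(-5, Pow(Add(Pow(T, 2), Pow(y, 2)), Rational(1, 2)))
Function('d')(X, H) = Add(3, Mul(-1, H), Mul(-5, Pow(Add(Pow(H, 2), Pow(Add(-5, H), 2)), Rational(1, 2)))) (Function('d')(X, H) = Add(3, Add(Mul(-5, Pow(Add(Pow(H, 2), Pow(Add(H, -5), 2)), Rational(1, 2))), Mul(-1, H))) = Add(3, Add(Mul(-5, Pow(Add(Pow(H, 2), Pow(Add(-5, H), 2)), Rational(1, 2))), Mul(-1, H))) = Add(3, Add(Mul(-1, H), Mul(-5, Pow(Add(Pow(H, 2), Pow(Add(-5, H), 2)), Rational(1, 2))))) = Add(3, Mul(-1, H), Mul(-5, Pow(Add(Pow(H, 2), Pow(Add(-5, H), 2)), Rational(1, 2)))))
Add(Function('d')(21, 2), 446) = Add(Add(3, Mul(-1, 2), Mul(-5, Pow(Add(Pow(2, 2), Pow(Add(-5, 2), 2)), Rational(1, 2)))), 446) = Add(Add(3, -2, Mul(-5, Pow(Add(4, Pow(-3, 2)), Rational(1, 2)))), 446) = Add(Add(3, -2, Mul(-5, Pow(Add(4, 9), Rational(1, 2)))), 446) = Add(Add(3, -2, Mul(-5, Pow(13, Rational(1, 2)))), 446) = Add(Add(1, Mul(-5, Pow(13, Rational(1, 2)))), 446) = Add(447, Mul(-5, Pow(13, Rational(1, 2))))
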